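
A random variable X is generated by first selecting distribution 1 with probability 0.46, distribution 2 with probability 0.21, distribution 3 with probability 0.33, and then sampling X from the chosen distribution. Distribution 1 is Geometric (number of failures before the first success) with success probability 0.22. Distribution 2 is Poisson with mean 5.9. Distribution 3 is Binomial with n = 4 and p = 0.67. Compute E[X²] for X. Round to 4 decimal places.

For each component E[X²] = Var + (mean)², giving 1: 28.686; 2: 40.71; 3: 8.0668.
Overall E[X²] = 0.46·28.686 + 0.21·40.71 + 0.33·8.0668 = 24.4067.

24.4067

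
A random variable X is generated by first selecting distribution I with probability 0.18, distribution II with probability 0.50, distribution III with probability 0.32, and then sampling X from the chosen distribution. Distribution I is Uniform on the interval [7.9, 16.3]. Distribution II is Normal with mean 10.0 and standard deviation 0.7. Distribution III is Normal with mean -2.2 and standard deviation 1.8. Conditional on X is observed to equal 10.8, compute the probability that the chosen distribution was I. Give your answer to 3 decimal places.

Likelihoods f(10.8 | ·): I: 0.119048; II: 0.296614; III: 1.04503e-12.
Posterior ∝ prior × likelihood. Numerator for I: 0.18·0.119048 = 0.0214286.
Normalizing constant: 0.18·0.119048 + 0.5·0.296614 + 0.32·1.04503e-12 = 0.169735.
P(I | observation) = 0.0214286 / 0.169735 = 0.126247.

0.126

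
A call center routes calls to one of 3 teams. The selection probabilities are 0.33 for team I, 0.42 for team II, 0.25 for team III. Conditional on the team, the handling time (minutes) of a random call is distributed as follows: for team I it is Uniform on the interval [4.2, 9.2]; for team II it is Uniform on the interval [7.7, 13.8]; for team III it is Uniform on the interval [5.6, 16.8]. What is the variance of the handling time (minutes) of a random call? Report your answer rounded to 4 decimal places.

Per component, I: μ=6.7, E[X²]=46.9733; II: μ=10.75, E[X²]=118.663; III: μ=11.2, E[X²]=135.893.
E[X] = 0.33·6.7 + 0.42·10.75 + 0.25·11.2 = 9.526.
E[X²] = 0.33·46.9733 + 0.42·118.663 + 0.25·135.893 = 99.3131.
Var(X) = E[X²] − (E[X])² = 99.3131 − 90.7447 = 8.56846.

8.5685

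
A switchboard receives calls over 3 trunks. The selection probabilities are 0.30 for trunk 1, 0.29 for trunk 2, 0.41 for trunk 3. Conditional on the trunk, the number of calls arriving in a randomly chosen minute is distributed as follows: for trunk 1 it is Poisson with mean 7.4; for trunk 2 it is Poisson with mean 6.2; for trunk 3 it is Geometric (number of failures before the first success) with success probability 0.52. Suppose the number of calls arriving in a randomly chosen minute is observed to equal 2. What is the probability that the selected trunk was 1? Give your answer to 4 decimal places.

Likelihoods P(X=2 | ·): 1: 0.0167361; 2: 0.0390057; 3: 0.119808.
Posterior ∝ prior × likelihood. Numerator for 1: 0.3·0.0167361 = 0.00502083.
Normalizing constant: 0.3·0.0167361 + 0.29·0.0390057 + 0.41·0.119808 = 0.0654538.
P(1 | observation) = 0.00502083 / 0.0654538 = 0.0767081.

0.0767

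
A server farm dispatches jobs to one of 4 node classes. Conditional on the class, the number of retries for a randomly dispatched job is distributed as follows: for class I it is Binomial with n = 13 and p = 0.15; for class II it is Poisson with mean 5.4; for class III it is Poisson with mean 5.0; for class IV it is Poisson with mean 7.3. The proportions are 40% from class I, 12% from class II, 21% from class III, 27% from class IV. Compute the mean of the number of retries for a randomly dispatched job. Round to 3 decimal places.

Component means — I: 1.95; II: 5.4; III: 5; IV: 7.3.
E[X] = 0.4·1.95 + 0.12·5.4 + 0.21·5 + 0.27·7.3 = 4.449.

4.449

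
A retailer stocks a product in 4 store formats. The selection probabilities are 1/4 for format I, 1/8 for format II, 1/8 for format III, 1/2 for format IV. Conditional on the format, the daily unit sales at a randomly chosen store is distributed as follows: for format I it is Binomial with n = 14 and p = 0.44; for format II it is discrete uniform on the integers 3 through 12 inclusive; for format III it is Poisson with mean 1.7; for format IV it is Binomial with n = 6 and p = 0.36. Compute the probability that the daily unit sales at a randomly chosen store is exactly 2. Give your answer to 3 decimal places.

0.200

Conditional on each format, P(X = 2): I: 0.0167573; II: 0; III: 0.263978; IV: 0.326149.
By total probability, P(X = 2) = 0.25·0.0167573 + 0.125·0 + 0.125·0.263978 + 0.5·0.326149 = 0.200261.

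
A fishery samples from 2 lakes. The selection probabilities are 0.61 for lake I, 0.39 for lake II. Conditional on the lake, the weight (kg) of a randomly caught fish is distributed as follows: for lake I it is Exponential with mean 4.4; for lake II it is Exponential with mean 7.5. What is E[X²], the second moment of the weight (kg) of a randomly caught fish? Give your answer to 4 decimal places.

For each component E[X²] = Var + (mean)², giving I: 38.72; II: 112.5.
Overall E[X²] = 0.61·38.72 + 0.39·112.5 = 67.4942.

67.4942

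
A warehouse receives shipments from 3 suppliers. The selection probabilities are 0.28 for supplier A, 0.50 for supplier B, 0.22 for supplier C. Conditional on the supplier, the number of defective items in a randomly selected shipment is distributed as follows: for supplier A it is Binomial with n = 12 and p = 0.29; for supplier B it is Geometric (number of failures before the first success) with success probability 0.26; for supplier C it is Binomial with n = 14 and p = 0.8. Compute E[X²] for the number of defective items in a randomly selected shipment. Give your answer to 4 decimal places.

41.6960

For each component E[X²] = Var + (mean)², giving A: 14.5812; B: 19.0473; C: 127.68.
Overall E[X²] = 0.28·14.5812 + 0.5·19.0473 + 0.22·127.68 = 41.696.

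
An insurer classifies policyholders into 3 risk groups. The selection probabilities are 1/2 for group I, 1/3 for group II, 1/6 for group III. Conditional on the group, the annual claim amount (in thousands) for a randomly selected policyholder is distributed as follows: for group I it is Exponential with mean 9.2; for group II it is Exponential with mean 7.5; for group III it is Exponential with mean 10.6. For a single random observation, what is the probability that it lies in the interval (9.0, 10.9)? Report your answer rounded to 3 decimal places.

Conditional on each group, P(9.0 < X < 10.9): I: 0.0701517; II: 0.0674045; III: 0.0702046.
By total probability, P(9.0 < X < 10.9) = 0.5·0.0701517 + 0.333333·0.0674045 + 0.166667·0.0702046 = 0.0692448.

0.069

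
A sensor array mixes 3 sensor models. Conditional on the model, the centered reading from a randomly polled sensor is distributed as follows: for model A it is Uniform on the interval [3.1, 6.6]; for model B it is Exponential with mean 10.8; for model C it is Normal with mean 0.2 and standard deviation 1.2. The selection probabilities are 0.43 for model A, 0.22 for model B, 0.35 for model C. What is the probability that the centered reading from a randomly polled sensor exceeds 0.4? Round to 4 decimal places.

Conditional on each model, P(X > 0.4): A: 1; B: 0.96364; C: 0.433816.
By total probability, P(X > 0.4) = 0.43·1 + 0.22·0.96364 + 0.35·0.433816 = 0.793837.

0.7938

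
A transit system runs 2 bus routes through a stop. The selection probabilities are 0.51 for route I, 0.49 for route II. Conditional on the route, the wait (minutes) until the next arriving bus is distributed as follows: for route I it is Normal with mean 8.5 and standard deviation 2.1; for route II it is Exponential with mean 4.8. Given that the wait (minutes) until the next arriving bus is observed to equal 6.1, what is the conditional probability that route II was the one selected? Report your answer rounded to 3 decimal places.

0.362

Likelihoods f(6.1 | ·): I: 0.0988712; II: 0.0584579.
Posterior ∝ prior × likelihood. Numerator for II: 0.49·0.0584579 = 0.0286443.
Normalizing constant: 0.51·0.0988712 + 0.49·0.0584579 = 0.0790687.
P(II | observation) = 0.0286443 / 0.0790687 = 0.362272.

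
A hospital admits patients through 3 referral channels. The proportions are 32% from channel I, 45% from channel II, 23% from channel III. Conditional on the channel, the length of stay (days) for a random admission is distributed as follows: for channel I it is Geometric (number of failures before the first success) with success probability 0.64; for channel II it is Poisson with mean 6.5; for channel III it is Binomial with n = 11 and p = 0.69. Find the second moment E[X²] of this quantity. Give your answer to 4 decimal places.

36.1110

For each component E[X²] = Var + (mean)², giving I: 1.19531; II: 48.75; III: 59.961.
Overall E[X²] = 0.32·1.19531 + 0.45·48.75 + 0.23·59.961 = 36.111.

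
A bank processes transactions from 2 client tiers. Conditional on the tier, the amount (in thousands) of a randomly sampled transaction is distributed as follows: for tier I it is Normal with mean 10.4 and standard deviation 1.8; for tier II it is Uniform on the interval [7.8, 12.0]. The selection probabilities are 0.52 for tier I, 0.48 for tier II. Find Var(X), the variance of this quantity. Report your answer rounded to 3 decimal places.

Per component, I: μ=10.4, E[X²]=111.4; II: μ=9.9, E[X²]=99.48.
E[X] = 0.52·10.4 + 0.48·9.9 = 10.16.
E[X²] = 0.52·111.4 + 0.48·99.48 = 105.678.
Var(X) = E[X²] − (E[X])² = 105.678 − 103.226 = 2.4528.

2.453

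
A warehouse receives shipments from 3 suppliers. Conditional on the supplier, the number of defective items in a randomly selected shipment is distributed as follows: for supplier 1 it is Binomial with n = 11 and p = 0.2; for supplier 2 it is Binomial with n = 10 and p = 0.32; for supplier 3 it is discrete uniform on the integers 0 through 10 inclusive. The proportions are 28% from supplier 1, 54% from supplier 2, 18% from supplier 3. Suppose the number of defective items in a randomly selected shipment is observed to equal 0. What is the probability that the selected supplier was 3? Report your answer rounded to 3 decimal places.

Likelihoods P(X=0 | ·): 1: 0.0858993; 2: 0.0211392; 3: 0.0909091.
Posterior ∝ prior × likelihood. Numerator for 3: 0.18·0.0909091 = 0.0163636.
Normalizing constant: 0.28·0.0858993 + 0.54·0.0211392 + 0.18·0.0909091 = 0.0518306.
P(3 | observation) = 0.0163636 / 0.0518306 = 0.315714.

0.316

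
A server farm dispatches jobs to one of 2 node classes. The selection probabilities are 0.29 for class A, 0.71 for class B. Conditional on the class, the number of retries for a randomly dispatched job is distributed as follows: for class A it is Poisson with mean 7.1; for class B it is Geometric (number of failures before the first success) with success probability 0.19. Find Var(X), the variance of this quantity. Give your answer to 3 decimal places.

Per component, A: μ=7.1, E[X²]=57.51; B: μ=4.26316, E[X²]=40.6122.
E[X] = 0.29·7.1 + 0.71·4.26316 = 5.08584.
E[X²] = 0.29·57.51 + 0.71·40.6122 = 45.5126.
Var(X) = E[X²] − (E[X])² = 45.5126 − 25.8658 = 19.6468.

19.647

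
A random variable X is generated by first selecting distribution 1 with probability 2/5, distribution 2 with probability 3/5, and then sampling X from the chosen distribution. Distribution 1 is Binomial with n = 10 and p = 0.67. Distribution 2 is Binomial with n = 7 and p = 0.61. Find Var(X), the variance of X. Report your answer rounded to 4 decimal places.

3.3008

Per component, 1: μ=6.7, E[X²]=47.101; 2: μ=4.27, E[X²]=19.8982.
E[X] = 0.4·6.7 + 0.6·4.27 = 5.242.
E[X²] = 0.4·47.101 + 0.6·19.8982 = 30.7793.
Var(X) = E[X²] − (E[X])² = 30.7793 − 27.4786 = 3.30076.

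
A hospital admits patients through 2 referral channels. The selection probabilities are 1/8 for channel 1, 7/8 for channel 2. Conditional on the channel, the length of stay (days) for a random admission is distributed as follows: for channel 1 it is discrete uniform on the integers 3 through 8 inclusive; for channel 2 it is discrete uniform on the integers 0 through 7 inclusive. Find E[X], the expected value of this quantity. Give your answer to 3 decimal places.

Component means — 1: 5.5; 2: 3.5.
E[X] = 0.125·5.5 + 0.875·3.5 = 3.75.

3.750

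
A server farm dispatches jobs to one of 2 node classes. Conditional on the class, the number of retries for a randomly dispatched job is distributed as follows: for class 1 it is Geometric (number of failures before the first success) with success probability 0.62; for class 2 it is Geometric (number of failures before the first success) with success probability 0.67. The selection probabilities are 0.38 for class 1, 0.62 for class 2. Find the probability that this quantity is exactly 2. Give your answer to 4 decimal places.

Conditional on each class, P(X = 2): 1: 0.089528; 2: 0.072963.
By total probability, P(X = 2) = 0.38·0.089528 + 0.62·0.072963 = 0.0792577.

0.0793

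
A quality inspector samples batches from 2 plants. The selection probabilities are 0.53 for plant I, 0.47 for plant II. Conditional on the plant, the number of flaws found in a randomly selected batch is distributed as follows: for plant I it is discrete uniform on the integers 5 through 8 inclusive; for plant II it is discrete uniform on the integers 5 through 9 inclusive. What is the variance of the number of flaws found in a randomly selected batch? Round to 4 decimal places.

Per component, I: μ=6.5, E[X²]=43.5; II: μ=7, E[X²]=51.
E[X] = 0.53·6.5 + 0.47·7 = 6.735.
E[X²] = 0.53·43.5 + 0.47·51 = 47.025.
Var(X) = E[X²] − (E[X])² = 47.025 − 45.3602 = 1.66477.

1.6648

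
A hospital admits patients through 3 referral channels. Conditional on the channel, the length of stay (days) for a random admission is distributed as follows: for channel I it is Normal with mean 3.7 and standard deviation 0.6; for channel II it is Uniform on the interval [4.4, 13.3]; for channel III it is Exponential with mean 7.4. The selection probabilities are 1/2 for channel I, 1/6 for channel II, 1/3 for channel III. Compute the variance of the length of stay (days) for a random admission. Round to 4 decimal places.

24.1422

Per component, I: μ=3.7, E[X²]=14.05; II: μ=8.85, E[X²]=84.9233; III: μ=7.4, E[X²]=109.52.
E[X] = 0.5·3.7 + 0.166667·8.85 + 0.333333·7.4 = 5.79167.
E[X²] = 0.5·14.05 + 0.166667·84.9233 + 0.333333·109.52 = 57.6856.
Var(X) = E[X²] − (E[X])² = 57.6856 − 33.5434 = 24.1422.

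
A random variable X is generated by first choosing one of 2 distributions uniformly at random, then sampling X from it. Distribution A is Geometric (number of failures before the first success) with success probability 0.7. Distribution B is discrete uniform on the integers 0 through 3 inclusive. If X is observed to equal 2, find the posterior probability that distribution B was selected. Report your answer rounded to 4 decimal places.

0.7987

Likelihoods P(X=2 | ·): A: 0.063; B: 0.25.
Posterior ∝ prior × likelihood. Numerator for B: 0.5·0.25 = 0.125.
Normalizing constant: 0.5·0.063 + 0.5·0.25 = 0.1565.
P(B | observation) = 0.125 / 0.1565 = 0.798722.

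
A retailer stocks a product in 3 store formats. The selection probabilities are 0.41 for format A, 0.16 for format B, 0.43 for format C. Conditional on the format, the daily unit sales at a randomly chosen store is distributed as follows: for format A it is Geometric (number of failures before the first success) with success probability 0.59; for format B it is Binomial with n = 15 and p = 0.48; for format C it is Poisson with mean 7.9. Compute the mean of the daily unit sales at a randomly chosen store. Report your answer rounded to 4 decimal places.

Component means — A: 0.694915; B: 7.2; C: 7.9.
E[X] = 0.41·0.694915 + 0.16·7.2 + 0.43·7.9 = 4.83392.

4.8339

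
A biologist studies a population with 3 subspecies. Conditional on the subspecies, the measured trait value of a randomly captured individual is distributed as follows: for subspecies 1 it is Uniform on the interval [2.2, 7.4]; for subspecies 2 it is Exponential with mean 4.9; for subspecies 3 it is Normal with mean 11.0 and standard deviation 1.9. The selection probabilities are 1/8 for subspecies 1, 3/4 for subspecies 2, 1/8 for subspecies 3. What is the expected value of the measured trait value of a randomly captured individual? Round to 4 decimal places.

Component means — 1: 4.8; 2: 4.9; 3: 11.
E[X] = 0.125·4.8 + 0.75·4.9 + 0.125·11 = 5.65.

5.6500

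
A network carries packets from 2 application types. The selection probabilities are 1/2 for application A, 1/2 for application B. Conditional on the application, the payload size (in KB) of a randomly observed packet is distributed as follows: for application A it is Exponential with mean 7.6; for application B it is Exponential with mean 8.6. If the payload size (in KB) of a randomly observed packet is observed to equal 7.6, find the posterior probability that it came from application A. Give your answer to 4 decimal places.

0.5018

Likelihoods f(7.6 | ·): A: 0.0484052; B: 0.0480514.
Posterior ∝ prior × likelihood. Numerator for A: 0.5·0.0484052 = 0.0242026.
Normalizing constant: 0.5·0.0484052 + 0.5·0.0480514 = 0.0482283.
P(A | observation) = 0.0242026 / 0.0482283 = 0.501834.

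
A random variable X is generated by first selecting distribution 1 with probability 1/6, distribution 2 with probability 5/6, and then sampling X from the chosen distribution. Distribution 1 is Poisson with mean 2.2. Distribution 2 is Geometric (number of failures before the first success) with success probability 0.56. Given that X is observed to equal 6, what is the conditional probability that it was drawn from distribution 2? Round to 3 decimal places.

Likelihoods P(X=6 | ·): 1: 0.0174484; 2: 0.00406354.
Posterior ∝ prior × likelihood. Numerator for 2: 0.833333·0.00406354 = 0.00338628.
Normalizing constant: 0.166667·0.0174484 + 0.833333·0.00406354 = 0.00629435.
P(2 | observation) = 0.00338628 / 0.00629435 = 0.537987.

0.538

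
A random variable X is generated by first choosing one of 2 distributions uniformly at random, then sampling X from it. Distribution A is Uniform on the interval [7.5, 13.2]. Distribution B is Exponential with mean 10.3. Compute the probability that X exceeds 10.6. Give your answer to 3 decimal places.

Conditional on each component, P(X > 10.6): A: 0.45614; B: 0.357319.
By total probability, P(X > 10.6) = 0.5·0.45614 + 0.5·0.357319 = 0.40673.

0.407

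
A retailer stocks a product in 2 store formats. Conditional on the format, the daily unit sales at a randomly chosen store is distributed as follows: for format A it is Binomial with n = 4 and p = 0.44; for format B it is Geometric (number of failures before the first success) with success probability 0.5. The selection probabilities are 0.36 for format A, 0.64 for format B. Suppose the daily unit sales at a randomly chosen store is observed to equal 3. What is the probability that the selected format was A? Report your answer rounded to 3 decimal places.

Likelihoods P(X=3 | ·): A: 0.190812; B: 0.0625.
Posterior ∝ prior × likelihood. Numerator for A: 0.36·0.190812 = 0.0686924.
Normalizing constant: 0.36·0.190812 + 0.64·0.0625 = 0.108692.
P(A | observation) = 0.0686924 / 0.108692 = 0.631989.

0.632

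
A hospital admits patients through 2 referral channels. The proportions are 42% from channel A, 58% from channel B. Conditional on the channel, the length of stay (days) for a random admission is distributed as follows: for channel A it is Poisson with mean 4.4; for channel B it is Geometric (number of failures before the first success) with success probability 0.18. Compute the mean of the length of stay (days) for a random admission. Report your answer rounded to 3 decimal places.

4.490

Component means — A: 4.4; B: 4.55556.
E[X] = 0.42·4.4 + 0.58·4.55556 = 4.49022.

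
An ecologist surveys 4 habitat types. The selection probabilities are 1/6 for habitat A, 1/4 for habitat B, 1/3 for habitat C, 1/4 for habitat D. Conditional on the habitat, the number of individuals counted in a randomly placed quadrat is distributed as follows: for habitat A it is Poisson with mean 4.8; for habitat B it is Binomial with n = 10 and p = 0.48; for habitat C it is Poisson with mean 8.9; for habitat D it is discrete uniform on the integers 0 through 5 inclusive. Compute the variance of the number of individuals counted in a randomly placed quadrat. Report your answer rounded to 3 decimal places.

11.419

Per component, A: μ=4.8, E[X²]=27.84; B: μ=4.8, E[X²]=25.536; C: μ=8.9, E[X²]=88.11; D: μ=2.5, E[X²]=9.16667.
E[X] = 0.166667·4.8 + 0.25·4.8 + 0.333333·8.9 + 0.25·2.5 = 5.59167.
E[X²] = 0.166667·27.84 + 0.25·25.536 + 0.333333·88.11 + 0.25·9.16667 = 42.6857.
Var(X) = E[X²] − (E[X])² = 42.6857 − 31.2667 = 11.4189.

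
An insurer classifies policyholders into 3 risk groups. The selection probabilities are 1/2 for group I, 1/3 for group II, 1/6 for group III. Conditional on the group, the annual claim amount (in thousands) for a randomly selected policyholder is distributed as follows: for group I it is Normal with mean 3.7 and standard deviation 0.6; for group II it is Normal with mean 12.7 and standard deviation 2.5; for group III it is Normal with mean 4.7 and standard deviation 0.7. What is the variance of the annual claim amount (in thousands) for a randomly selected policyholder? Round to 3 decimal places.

19.484

Per component, I: μ=3.7, E[X²]=14.05; II: μ=12.7, E[X²]=167.54; III: μ=4.7, E[X²]=22.58.
E[X] = 0.5·3.7 + 0.333333·12.7 + 0.166667·4.7 = 6.86667.
E[X²] = 0.5·14.05 + 0.333333·167.54 + 0.166667·22.58 = 66.635.
Var(X) = E[X²] − (E[X])² = 66.635 − 47.1511 = 19.4839.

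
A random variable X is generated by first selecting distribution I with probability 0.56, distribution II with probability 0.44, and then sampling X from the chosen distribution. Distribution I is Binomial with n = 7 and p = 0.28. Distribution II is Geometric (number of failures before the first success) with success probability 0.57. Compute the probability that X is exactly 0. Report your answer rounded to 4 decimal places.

Conditional on each component, P(X = 0): I: 0.100306; II: 0.57.
By total probability, P(X = 0) = 0.56·0.100306 + 0.44·0.57 = 0.306971.

0.3070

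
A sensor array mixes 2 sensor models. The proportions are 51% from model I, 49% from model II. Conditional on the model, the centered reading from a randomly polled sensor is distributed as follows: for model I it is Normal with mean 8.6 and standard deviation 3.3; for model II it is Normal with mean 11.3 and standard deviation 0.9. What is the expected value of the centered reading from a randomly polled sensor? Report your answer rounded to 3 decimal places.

Component means — I: 8.6; II: 11.3.
E[X] = 0.51·8.6 + 0.49·11.3 = 9.923.

9.923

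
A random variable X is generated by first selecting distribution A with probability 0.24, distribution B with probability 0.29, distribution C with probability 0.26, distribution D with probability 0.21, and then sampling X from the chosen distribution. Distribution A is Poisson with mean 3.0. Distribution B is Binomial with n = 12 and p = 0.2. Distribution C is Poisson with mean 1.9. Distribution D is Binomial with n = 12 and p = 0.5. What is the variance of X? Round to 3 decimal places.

Per component, A: μ=3, E[X²]=12; B: μ=2.4, E[X²]=7.68; C: μ=1.9, E[X²]=5.51; D: μ=6, E[X²]=39.
E[X] = 0.24·3 + 0.29·2.4 + 0.26·1.9 + 0.21·6 = 3.17.
E[X²] = 0.24·12 + 0.29·7.68 + 0.26·5.51 + 0.21·39 = 14.7298.
Var(X) = E[X²] − (E[X])² = 14.7298 − 10.0489 = 4.6809.

4.681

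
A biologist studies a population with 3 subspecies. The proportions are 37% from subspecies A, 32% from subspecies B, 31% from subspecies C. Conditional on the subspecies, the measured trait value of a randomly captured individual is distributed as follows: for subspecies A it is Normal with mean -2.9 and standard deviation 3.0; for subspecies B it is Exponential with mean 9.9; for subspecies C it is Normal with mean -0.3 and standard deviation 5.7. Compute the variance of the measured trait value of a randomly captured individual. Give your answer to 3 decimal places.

75.260

Per component, A: μ=-2.9, E[X²]=17.41; B: μ=9.9, E[X²]=196.02; C: μ=-0.3, E[X²]=32.58.
E[X] = 0.37·-2.9 + 0.32·9.9 + 0.31·-0.3 = 2.002.
E[X²] = 0.37·17.41 + 0.32·196.02 + 0.31·32.58 = 79.2679.
Var(X) = E[X²] − (E[X])² = 79.2679 − 4.008 = 75.2599.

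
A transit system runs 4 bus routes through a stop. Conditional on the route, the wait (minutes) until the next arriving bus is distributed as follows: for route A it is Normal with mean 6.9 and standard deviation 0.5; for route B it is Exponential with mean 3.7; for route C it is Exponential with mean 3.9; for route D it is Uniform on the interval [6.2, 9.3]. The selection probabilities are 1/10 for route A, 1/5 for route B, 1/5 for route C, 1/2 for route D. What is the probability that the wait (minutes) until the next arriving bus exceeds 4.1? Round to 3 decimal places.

Conditional on each route, P(X > 4.1): A: 1; B: 0.330183; C: 0.349489; D: 1.
By total probability, P(X > 4.1) = 0.1·1 + 0.2·0.330183 + 0.2·0.349489 + 0.5·1 = 0.735934.

0.736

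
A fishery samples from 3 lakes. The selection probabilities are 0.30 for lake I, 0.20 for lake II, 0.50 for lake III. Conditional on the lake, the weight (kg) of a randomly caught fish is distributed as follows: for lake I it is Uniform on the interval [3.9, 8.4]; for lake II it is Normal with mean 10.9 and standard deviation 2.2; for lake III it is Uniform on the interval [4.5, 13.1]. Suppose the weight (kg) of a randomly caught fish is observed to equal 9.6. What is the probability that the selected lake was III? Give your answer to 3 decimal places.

Likelihoods f(9.6 | ·): I: 0; II: 0.152288; III: 0.116279.
Posterior ∝ prior × likelihood. Numerator for III: 0.5·0.116279 = 0.0581395.
Normalizing constant: 0.3·0 + 0.2·0.152288 + 0.5·0.116279 = 0.0885971.
P(III | observation) = 0.0581395 / 0.0885971 = 0.656224.

0.656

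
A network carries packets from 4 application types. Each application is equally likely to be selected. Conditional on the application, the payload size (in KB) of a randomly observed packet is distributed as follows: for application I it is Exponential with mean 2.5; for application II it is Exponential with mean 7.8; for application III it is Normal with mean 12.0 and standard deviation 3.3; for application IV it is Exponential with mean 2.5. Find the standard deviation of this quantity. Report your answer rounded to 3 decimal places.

6.079

Per component, I: μ=2.5, E[X²]=12.5; II: μ=7.8, E[X²]=121.68; III: μ=12, E[X²]=154.89; IV: μ=2.5, E[X²]=12.5.
E[X] = 0.25·2.5 + 0.25·7.8 + 0.25·12 + 0.25·2.5 = 6.2.
E[X²] = 0.25·12.5 + 0.25·121.68 + 0.25·154.89 + 0.25·12.5 = 75.3925.
Var(X) = E[X²] − (E[X])² = 75.3925 − 38.44 = 36.9525.
SD(X) = √36.9525 = 6.07886.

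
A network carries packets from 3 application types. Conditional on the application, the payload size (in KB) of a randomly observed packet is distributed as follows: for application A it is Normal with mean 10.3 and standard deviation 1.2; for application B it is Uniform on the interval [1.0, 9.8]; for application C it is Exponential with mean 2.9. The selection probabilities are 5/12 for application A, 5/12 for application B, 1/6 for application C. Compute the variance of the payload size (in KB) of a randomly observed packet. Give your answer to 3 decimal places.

13.096

Per component, A: μ=10.3, E[X²]=107.53; B: μ=5.4, E[X²]=35.6133; C: μ=2.9, E[X²]=16.82.
E[X] = 0.416667·10.3 + 0.416667·5.4 + 0.166667·2.9 = 7.025.
E[X²] = 0.416667·107.53 + 0.416667·35.6133 + 0.166667·16.82 = 62.4464.
Var(X) = E[X²] − (E[X])² = 62.4464 − 49.3506 = 13.0958.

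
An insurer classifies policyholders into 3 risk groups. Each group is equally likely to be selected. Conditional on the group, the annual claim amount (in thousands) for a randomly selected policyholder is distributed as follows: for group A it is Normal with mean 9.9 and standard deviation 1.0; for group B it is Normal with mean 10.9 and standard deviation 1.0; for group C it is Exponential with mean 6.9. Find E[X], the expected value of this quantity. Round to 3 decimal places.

Component means — A: 9.9; B: 10.9; C: 6.9.
E[X] = 0.333333·9.9 + 0.333333·10.9 + 0.333333·6.9 = 9.23333.

9.233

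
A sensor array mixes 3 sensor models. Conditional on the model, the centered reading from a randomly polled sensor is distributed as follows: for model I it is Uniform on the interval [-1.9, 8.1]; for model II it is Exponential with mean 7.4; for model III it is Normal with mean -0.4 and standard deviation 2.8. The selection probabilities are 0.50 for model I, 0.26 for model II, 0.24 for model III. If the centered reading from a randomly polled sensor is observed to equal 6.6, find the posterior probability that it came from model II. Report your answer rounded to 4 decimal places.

Likelihoods f(6.6 | ·): I: 0.1; II: 0.0553891; III: 0.00626011.
Posterior ∝ prior × likelihood. Numerator for II: 0.26·0.0553891 = 0.0144012.
Normalizing constant: 0.5·0.1 + 0.26·0.0553891 + 0.24·0.00626011 = 0.0659036.
P(II | observation) = 0.0144012 / 0.0659036 = 0.218519.

0.2185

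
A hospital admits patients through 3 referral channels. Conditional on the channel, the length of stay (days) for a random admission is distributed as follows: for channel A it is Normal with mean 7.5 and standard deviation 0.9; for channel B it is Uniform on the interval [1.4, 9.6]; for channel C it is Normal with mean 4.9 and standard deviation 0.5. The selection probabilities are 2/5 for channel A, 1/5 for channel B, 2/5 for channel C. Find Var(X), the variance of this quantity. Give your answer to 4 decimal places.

Per component, A: μ=7.5, E[X²]=57.06; B: μ=5.5, E[X²]=35.8533; C: μ=4.9, E[X²]=24.26.
E[X] = 0.4·7.5 + 0.2·5.5 + 0.4·4.9 = 6.06.
E[X²] = 0.4·57.06 + 0.2·35.8533 + 0.4·24.26 = 39.6987.
Var(X) = E[X²] − (E[X])² = 39.6987 − 36.7236 = 2.97507.

2.9751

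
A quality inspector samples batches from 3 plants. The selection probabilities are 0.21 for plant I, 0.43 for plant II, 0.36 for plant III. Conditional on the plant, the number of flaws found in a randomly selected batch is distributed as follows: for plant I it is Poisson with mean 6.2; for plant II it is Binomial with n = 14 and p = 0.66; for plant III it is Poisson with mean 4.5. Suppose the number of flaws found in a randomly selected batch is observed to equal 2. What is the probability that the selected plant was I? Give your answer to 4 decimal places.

0.1681

Likelihoods P(X=2 | ·): I: 0.0390057; II: 9.45968e-05; III: 0.112479.
Posterior ∝ prior × likelihood. Numerator for I: 0.21·0.0390057 = 0.00819119.
Normalizing constant: 0.21·0.0390057 + 0.43·9.45968e-05 + 0.36·0.112479 = 0.0487242.
P(I | observation) = 0.00819119 / 0.0487242 = 0.168113.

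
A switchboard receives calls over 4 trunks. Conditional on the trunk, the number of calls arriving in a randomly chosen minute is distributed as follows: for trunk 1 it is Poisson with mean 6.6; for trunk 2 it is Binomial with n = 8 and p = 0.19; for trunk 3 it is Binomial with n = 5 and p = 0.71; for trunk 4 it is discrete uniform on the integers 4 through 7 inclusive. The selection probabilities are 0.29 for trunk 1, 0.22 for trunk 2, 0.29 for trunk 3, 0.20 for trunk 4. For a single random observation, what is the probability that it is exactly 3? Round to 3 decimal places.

Conditional on each trunk, P(X = 3): 1: 0.0651834; 2: 0.133929; 3: 0.301003; 4: 0.
By total probability, P(X = 3) = 0.29·0.0651834 + 0.22·0.133929 + 0.29·0.301003 + 0.2·0 = 0.135658.

0.136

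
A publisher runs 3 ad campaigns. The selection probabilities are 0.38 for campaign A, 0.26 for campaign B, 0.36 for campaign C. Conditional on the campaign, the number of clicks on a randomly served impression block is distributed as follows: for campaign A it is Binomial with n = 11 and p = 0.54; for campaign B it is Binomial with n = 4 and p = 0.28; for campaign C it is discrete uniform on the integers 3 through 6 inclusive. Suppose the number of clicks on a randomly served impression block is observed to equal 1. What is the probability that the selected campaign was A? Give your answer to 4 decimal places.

Likelihoods P(X=1 | ·): A: 0.00251979; B: 0.418038; C: 0.
Posterior ∝ prior × likelihood. Numerator for A: 0.38·0.00251979 = 0.000957521.
Normalizing constant: 0.38·0.00251979 + 0.26·0.418038 + 0.36·0 = 0.109647.
P(A | observation) = 0.000957521 / 0.109647 = 0.00873273.

0.0087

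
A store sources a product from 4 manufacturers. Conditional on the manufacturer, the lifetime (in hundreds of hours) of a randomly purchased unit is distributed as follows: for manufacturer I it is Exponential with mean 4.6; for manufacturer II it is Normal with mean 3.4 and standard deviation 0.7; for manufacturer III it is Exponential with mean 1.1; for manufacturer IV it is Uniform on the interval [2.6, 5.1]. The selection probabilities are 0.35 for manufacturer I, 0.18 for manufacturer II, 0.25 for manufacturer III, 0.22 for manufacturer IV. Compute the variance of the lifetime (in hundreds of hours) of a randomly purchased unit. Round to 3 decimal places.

9.779

Per component, I: μ=4.6, E[X²]=42.32; II: μ=3.4, E[X²]=12.05; III: μ=1.1, E[X²]=2.42; IV: μ=3.85, E[X²]=15.3433.
E[X] = 0.35·4.6 + 0.18·3.4 + 0.25·1.1 + 0.22·3.85 = 3.344.
E[X²] = 0.35·42.32 + 0.18·12.05 + 0.25·2.42 + 0.22·15.3433 = 20.9615.
Var(X) = E[X²] − (E[X])² = 20.9615 − 11.1823 = 9.7792.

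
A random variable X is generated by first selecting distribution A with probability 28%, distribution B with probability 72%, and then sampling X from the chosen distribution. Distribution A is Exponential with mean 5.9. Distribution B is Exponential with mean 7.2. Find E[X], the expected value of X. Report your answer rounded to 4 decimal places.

6.8360

Component means — A: 5.9; B: 7.2.
E[X] = 0.28·5.9 + 0.72·7.2 = 6.836.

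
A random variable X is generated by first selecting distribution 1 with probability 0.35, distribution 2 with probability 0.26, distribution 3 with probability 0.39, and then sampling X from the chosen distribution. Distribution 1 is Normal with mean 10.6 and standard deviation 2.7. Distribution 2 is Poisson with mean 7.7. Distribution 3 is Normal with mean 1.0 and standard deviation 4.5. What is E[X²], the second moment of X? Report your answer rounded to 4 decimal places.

67.5824

For each component E[X²] = Var + (mean)², giving 1: 119.65; 2: 66.99; 3: 21.25.
Overall E[X²] = 0.35·119.65 + 0.26·66.99 + 0.39·21.25 = 67.5824.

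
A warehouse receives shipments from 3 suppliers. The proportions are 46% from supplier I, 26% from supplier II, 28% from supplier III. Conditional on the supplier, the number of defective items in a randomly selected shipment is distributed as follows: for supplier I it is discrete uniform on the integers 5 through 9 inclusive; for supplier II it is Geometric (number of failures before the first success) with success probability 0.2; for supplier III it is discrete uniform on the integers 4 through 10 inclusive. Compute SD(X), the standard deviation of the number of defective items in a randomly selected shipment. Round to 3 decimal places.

2.995

Per component, I: μ=7, E[X²]=51; II: μ=4, E[X²]=36; III: μ=7, E[X²]=53.
E[X] = 0.46·7 + 0.26·4 + 0.28·7 = 6.22.
E[X²] = 0.46·51 + 0.26·36 + 0.28·53 = 47.66.
Var(X) = E[X²] − (E[X])² = 47.66 − 38.6884 = 8.9716.
SD(X) = √8.9716 = 2.99526.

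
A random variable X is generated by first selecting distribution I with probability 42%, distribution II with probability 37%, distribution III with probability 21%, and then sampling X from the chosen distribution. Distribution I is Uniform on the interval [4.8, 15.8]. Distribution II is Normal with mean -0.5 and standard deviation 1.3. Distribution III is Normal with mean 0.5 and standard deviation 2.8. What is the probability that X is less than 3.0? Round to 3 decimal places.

0.540

Conditional on each component, P(X < 3.0): I: 0; II: 0.996452; III: 0.814033.
By total probability, P(X < 3.0) = 0.42·0 + 0.37·0.996452 + 0.21·0.814033 = 0.539634.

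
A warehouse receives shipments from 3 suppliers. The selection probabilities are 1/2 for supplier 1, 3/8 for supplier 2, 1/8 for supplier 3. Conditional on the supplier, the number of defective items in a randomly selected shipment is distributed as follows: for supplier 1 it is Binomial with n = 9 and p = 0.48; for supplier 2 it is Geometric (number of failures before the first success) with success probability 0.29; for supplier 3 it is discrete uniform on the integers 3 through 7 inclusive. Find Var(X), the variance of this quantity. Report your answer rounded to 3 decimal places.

5.530

Per component, 1: μ=4.32, E[X²]=20.9088; 2: μ=2.44828, E[X²]=14.4364; 3: μ=5, E[X²]=27.
E[X] = 0.5·4.32 + 0.375·2.44828 + 0.125·5 = 3.7031.
E[X²] = 0.5·20.9088 + 0.375·14.4364 + 0.125·27 = 19.243.
Var(X) = E[X²] − (E[X])² = 19.243 − 13.713 = 5.53007.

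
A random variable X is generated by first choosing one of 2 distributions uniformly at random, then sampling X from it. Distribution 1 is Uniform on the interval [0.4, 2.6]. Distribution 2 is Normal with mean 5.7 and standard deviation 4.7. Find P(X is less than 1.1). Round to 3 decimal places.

0.241

Conditional on each component, P(X < 1.1): 1: 0.318182; 2: 0.163858.
By total probability, P(X < 1.1) = 0.5·0.318182 + 0.5·0.163858 = 0.24102.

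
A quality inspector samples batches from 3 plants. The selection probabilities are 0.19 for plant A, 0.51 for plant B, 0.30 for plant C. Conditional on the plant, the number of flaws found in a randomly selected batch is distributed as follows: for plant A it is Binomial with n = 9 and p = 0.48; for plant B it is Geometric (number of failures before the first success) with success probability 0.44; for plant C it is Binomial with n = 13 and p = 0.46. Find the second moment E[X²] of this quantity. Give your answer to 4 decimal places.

For each component E[X²] = Var + (mean)², giving A: 20.9088; B: 4.5124; C: 38.9896.
Overall E[X²] = 0.19·20.9088 + 0.51·4.5124 + 0.3·38.9896 = 17.9709.

17.9709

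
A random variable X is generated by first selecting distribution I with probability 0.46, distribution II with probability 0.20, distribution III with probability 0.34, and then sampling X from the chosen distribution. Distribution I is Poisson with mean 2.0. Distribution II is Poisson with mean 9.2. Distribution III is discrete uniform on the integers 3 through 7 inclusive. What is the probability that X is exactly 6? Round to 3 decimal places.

Conditional on each component, P(X = 6): I: 0.0120298; II: 0.0850913; III: 0.2.
By total probability, P(X = 6) = 0.46·0.0120298 + 0.2·0.0850913 + 0.34·0.2 = 0.090552.

0.091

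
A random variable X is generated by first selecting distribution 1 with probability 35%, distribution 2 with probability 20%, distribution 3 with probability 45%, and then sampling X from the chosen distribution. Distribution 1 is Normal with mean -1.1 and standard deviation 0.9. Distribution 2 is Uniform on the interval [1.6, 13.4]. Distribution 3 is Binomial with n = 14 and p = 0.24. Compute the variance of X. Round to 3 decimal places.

Per component, 1: μ=-1.1, E[X²]=2.02; 2: μ=7.5, E[X²]=67.8533; 3: μ=3.36, E[X²]=13.8432.
E[X] = 0.35·-1.1 + 0.2·7.5 + 0.45·3.36 = 2.627.
E[X²] = 0.35·2.02 + 0.2·67.8533 + 0.45·13.8432 = 20.5071.
Var(X) = E[X²] − (E[X])² = 20.5071 − 6.90113 = 13.606.

13.606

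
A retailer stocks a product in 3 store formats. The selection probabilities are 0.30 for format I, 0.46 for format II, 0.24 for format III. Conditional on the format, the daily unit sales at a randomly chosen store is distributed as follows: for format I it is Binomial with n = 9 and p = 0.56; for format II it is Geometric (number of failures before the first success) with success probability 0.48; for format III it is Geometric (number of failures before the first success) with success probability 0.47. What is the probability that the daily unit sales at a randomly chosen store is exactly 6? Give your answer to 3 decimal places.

Conditional on each format, P(X = 6): I: 0.220681; II: 0.00948989; III: 0.0104172.
By total probability, P(X = 6) = 0.3·0.220681 + 0.46·0.00948989 + 0.24·0.0104172 = 0.0730699.

0.073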